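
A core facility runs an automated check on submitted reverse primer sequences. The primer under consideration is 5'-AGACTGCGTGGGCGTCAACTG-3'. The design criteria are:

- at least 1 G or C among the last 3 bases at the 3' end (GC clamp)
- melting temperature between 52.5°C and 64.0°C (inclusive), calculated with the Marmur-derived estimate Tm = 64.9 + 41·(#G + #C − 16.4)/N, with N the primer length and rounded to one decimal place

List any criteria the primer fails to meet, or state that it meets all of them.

Meets all criteria.

Base counts: A=4, T=4, G=8, C=5 (length 21).
GC clamp: 3' end CTG has 2 G/C ✓
Tm: Tm = 64.9 + 41·(13 − 16.4)/21 = 58.3°C ✓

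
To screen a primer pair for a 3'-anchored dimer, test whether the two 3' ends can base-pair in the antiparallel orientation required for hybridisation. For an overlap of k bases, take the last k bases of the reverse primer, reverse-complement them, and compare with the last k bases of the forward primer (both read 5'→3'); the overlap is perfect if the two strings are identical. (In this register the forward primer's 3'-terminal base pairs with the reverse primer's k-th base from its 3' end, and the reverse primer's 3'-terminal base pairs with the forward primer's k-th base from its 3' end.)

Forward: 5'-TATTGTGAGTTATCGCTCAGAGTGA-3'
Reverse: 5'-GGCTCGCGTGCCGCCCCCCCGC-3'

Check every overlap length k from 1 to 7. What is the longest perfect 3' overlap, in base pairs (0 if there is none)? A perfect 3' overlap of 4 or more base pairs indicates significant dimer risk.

Longest perfect overlap: 0 complementary base pairs; below the dimer-risk threshold (threshold 4).

Last 7 bases (5'→3') — forward …AGAGTGA, reverse …CCCCCGC.
Reverse complement of the reverse primer's last 7 bases: GCGGGGG; its first k bases are the reverse complement of the reverse primer's last k bases, so a perfect k-base overlap needs the forward primer's last k bases to equal them.
Comparing (forward last k vs required): k=1: A vs G ✗; k=2: GA vs GC ✗; k=3: TGA vs GCG ✗; k=4: GTGA vs GCGG ✗; k=5: AGTGA vs GCGGG ✗; k=6: GAGTGA vs GCGGGG ✗; k=7: AGAGTGA vs GCGGGGG ✗.
No overlap length from 1 to 7 is perfect, so the longest perfect 3' overlap is 0.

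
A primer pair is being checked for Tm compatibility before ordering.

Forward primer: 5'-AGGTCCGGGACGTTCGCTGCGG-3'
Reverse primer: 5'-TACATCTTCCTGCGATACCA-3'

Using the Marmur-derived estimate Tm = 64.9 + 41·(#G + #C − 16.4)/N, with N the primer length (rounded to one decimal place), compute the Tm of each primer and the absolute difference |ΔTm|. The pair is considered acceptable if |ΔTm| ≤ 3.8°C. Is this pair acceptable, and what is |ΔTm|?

Forward: G+C = 16, N = 22 → Tm = 64.9 + 41·(16 − 16.4)/22 = 64.2°C.
Reverse: G+C = 9, N = 20 → Tm = 64.9 + 41·(9 − 16.4)/20 = 49.7°C.
|ΔTm| = |64.2 − 49.7| = 14.5°C, > 3.8°C.

|ΔTm| = 14.5°C; the pair is not acceptable.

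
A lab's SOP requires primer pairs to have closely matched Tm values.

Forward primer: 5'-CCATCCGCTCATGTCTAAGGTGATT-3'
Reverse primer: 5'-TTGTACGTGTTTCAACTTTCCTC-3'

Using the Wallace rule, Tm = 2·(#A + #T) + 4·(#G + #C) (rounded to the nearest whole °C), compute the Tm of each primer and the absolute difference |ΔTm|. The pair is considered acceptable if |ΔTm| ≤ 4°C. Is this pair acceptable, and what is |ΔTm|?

Forward: A=5 T=8 G=5 C=7 → Tm = 2·13 + 4·12 = 74°C.
Reverse: A=3 T=11 G=3 C=6 → Tm = 2·14 + 4·9 = 64°C.
|ΔTm| = |74 − 64| = 10°C, > 4°C.

|ΔTm| = 10°C; the pair is not acceptable.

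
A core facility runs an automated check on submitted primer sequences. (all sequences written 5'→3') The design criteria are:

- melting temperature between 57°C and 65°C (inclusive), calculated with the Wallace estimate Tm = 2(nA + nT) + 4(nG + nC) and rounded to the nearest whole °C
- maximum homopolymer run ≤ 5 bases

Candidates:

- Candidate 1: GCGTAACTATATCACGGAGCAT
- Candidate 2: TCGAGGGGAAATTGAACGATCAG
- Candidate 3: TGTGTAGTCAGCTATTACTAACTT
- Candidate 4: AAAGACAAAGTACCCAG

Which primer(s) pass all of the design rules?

Candidate 1 and Candidate 3.

Candidate 1 (22 nt, A=7 T=5 G=5 C=5): Tm = 2·12 + 4·10 = 64°C ✓; longest run = 2 ✓ — passes.
Candidate 2 (23 nt, A=8 T=4 G=8 C=3): Tm = 2·12 + 4·11 = 68°C, outside 57–65°C ✗; longest run = 4 ✓ — fails.
Candidate 3 (24 nt, A=6 T=10 G=4 C=4): Tm = 2·16 + 4·8 = 64°C ✓; longest run = 2 ✓ — passes.
Candidate 4 (17 nt, A=9 T=1 G=3 C=4): Tm = 2·10 + 4·7 = 48°C, outside 57–65°C ✗; longest run = 3 ✓ — fails.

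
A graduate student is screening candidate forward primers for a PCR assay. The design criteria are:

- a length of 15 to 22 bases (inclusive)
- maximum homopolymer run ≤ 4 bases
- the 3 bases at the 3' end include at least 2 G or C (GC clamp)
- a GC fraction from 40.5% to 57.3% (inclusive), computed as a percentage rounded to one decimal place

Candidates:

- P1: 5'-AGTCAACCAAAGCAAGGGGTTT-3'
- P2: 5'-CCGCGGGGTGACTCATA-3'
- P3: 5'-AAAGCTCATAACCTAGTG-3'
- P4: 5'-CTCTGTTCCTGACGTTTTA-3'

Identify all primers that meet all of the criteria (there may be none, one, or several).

None of the candidates satisfy all criteria.

P1 (22 nt, A=8 T=4 G=6 C=4): length 22 ✓; longest run = 4 ✓; 3' end TTT has 0 G/C, need ≥2 ✗; GC 10/22 = 45.5% ✓ — fails.
P2 (17 nt, A=3 T=3 G=6 C=5): length 17 ✓; longest run = 4 ✓; 3' end ATA has 0 G/C, need ≥2 ✗; GC 11/17 = 64.7%, outside 40.5–57.3% ✗ — fails.
P3 (18 nt, A=7 T=4 G=3 C=4): length 18 ✓; longest run = 3 ✓; 3' end GTG has 2 G/C ✓; GC 7/18 = 38.9%, outside 40.5–57.3% ✗ — fails.
P4 (19 nt, A=2 T=9 G=3 C=5): length 19 ✓; longest run = 4 ✓; 3' end TTA has 0 G/C, need ≥2 ✗; GC 8/19 = 42.1% ✓ — fails.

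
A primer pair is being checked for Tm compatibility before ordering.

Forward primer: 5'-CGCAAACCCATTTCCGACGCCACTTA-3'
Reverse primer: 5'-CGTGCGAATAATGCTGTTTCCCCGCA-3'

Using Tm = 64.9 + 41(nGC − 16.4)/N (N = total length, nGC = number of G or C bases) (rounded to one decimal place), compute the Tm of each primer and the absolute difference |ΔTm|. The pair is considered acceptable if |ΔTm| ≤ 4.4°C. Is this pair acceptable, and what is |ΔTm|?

Forward: G+C = 14, N = 26 → Tm = 64.9 + 41·(14 − 16.4)/26 = 61.1°C.
Reverse: G+C = 14, N = 26 → Tm = 64.9 + 41·(14 − 16.4)/26 = 61.1°C.
|ΔTm| = |61.1 − 61.1| = 0.0°C, ≤ 4.4°C.

|ΔTm| = 0.0°C; the pair is acceptable.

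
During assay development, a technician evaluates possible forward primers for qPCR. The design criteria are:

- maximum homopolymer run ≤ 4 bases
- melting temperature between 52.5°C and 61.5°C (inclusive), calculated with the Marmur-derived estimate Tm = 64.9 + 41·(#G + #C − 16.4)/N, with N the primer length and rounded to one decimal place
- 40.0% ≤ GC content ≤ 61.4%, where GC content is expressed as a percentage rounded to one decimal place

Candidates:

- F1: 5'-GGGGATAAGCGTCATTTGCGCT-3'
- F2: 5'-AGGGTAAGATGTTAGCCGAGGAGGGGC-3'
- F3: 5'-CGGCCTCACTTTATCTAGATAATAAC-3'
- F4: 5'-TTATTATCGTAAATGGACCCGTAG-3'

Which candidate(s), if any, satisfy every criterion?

F1 (22 nt, A=4 T=6 G=8 C=4): longest run = 4 ✓; Tm = 64.9 + 41·(12 − 16.4)/22 = 56.7°C ✓; GC 12/22 = 54.5% ✓ — passes.
F2 (27 nt, A=7 T=4 G=13 C=3): longest run = 4 ✓; Tm = 64.9 + 41·(16 − 16.4)/27 = 64.3°C, outside 52.5–61.5°C ✗; GC 16/27 = 59.3% ✓ — fails.
F3 (26 nt, A=8 T=8 G=3 C=7): longest run = 3 ✓; Tm = 64.9 + 41·(10 − 16.4)/26 = 54.8°C ✓; GC 10/26 = 38.5%, outside 40.0–61.4% ✗ — fails.
F4 (24 nt, A=7 T=8 G=5 C=4): longest run = 3 ✓; Tm = 64.9 + 41·(9 − 16.4)/24 = 52.3°C, outside 52.5–61.5°C ✗; GC 9/24 = 37.5%, outside 40.0–61.4% ✗ — fails.

F1 only.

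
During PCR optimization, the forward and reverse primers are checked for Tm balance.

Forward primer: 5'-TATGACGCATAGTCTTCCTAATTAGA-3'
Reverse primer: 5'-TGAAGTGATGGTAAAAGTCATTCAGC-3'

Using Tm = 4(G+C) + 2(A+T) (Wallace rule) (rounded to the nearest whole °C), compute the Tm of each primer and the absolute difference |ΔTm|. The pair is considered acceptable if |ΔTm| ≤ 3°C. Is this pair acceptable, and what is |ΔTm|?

|ΔTm| = 2°C; the pair is acceptable.

Forward: A=8 T=9 G=4 C=5 → Tm = 2·17 + 4·9 = 70°C.
Reverse: A=9 T=7 G=7 C=3 → Tm = 2·16 + 4·10 = 72°C.
|ΔTm| = |70 − 72| = 2°C, ≤ 3°C.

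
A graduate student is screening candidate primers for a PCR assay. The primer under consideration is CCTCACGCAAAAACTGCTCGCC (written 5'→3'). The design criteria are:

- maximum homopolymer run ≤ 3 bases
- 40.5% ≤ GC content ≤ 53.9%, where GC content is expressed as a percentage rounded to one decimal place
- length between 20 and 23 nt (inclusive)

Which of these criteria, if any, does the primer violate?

Base counts: A=6, T=3, G=3, C=10 (length 22).
homopolymer run: longest run = 5, exceeds 3 ✗
GC content: GC 13/22 = 59.1%, outside 40.5–53.9% ✗
length: length 22 ✓

Fails: homopolymer run, GC content.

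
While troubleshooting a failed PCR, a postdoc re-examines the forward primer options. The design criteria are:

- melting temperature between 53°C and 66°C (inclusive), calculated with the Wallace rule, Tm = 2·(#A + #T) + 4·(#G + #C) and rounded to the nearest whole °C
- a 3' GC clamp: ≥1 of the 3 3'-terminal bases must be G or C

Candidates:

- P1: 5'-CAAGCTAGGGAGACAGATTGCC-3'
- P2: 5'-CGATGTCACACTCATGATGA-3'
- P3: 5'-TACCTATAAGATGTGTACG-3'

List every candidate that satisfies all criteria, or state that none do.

P2 only.

P1 (22 nt, A=7 T=3 G=7 C=5): Tm = 2·10 + 4·12 = 68°C, outside 53–66°C ✗; 3' end GCC has 3 G/C ✓ — fails.
P2 (20 nt, A=6 T=5 G=4 C=5): Tm = 2·11 + 4·9 = 58°C ✓; 3' end TGA has 1 G/C ✓ — passes.
P3 (19 nt, A=6 T=6 G=4 C=3): Tm = 2·12 + 4·7 = 52°C, outside 53–66°C ✗; 3' end ACG has 2 G/C ✓ — fails.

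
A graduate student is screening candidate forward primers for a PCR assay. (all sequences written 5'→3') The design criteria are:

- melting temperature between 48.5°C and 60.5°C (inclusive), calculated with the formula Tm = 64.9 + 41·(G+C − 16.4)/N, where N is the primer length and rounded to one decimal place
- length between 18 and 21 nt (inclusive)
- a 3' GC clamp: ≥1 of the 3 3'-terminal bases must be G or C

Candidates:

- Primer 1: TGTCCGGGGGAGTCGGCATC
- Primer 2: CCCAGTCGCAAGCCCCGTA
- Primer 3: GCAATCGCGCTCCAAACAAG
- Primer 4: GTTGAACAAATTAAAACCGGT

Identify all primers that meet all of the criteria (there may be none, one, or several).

Primer 1, Primer 2 and Primer 3.

Primer 1 (20 nt, A=2 T=4 G=9 C=5): Tm = 64.9 + 41·(14 − 16.4)/20 = 60.0°C ✓; length 20 ✓; 3' end ATC has 1 G/C ✓ — passes.
Primer 2 (19 nt, A=4 T=2 G=4 C=9): Tm = 64.9 + 41·(13 − 16.4)/19 = 57.6°C ✓; length 19 ✓; 3' end GTA has 1 G/C ✓ — passes.
Primer 3 (20 nt, A=7 T=2 G=4 C=7): Tm = 64.9 + 41·(11 − 16.4)/20 = 53.8°C ✓; length 20 ✓; 3' end AAG has 1 G/C ✓ — passes.
Primer 4 (21 nt, A=9 T=5 G=4 C=3): Tm = 64.9 + 41·(7 − 16.4)/21 = 46.5°C, outside 48.5–60.5°C ✗; length 21 ✓; 3' end GGT has 2 G/C ✓ — fails.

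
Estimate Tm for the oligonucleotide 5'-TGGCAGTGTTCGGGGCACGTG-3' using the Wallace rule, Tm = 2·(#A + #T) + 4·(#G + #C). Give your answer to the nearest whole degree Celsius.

Base counts: A=2, T=5, G=10, C=4 (length 21).
Tm = 2·(2+5) + 4·(10+4) = 2·7 + 4·14 = 14 + 56 = 70°C.

70°C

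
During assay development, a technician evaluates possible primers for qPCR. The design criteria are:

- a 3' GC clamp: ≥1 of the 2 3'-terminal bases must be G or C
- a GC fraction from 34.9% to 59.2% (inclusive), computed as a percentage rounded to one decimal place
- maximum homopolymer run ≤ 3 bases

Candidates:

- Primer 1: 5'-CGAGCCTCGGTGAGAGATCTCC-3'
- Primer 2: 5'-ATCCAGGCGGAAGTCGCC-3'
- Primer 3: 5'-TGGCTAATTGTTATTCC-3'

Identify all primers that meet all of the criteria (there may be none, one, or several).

Primer 1 (22 nt, A=4 T=4 G=7 C=7): 3' end CC has 2 G/C ✓; GC 14/22 = 63.6%, outside 34.9–59.2% ✗; longest run = 2 ✓ — fails.
Primer 2 (18 nt, A=4 T=2 G=6 C=6): 3' end CC has 2 G/C ✓; GC 12/18 = 66.7%, outside 34.9–59.2% ✗; longest run = 2 ✓ — fails.
Primer 3 (17 nt, A=3 T=8 G=3 C=3): 3' end CC has 2 G/C ✓; GC 6/17 = 35.3% ✓; longest run = 2 ✓ — passes.

Primer 3 only.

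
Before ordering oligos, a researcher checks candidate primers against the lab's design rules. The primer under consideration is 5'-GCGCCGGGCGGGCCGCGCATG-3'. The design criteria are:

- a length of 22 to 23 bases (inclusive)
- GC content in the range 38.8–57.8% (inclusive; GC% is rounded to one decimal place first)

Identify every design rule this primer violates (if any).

Fails: length, GC content.

Base counts: A=1, T=1, G=11, C=8 (length 21).
length: length 21, outside 22–23 ✗
GC content: GC 19/21 = 90.5%, outside 38.8–57.8% ✗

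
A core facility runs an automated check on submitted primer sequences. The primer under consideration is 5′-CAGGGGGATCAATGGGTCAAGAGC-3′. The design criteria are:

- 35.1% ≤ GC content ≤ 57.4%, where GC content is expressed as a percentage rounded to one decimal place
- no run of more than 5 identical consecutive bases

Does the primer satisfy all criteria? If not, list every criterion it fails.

Fails: GC content.

Base counts: A=7, T=3, G=10, C=4 (length 24).
GC content: GC 14/24 = 58.3%, outside 35.1–57.4% ✗
homopolymer run: longest run = 5 ✓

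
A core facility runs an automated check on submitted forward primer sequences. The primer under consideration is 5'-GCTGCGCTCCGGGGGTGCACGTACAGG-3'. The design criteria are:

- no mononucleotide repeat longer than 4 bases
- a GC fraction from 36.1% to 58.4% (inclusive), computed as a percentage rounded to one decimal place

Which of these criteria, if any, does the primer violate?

Base counts: A=3, T=4, G=12, C=8 (length 27).
homopolymer run: longest run = 5, exceeds 4 ✗
GC content: GC 20/27 = 74.1%, outside 36.1–58.4% ✗

Fails: homopolymer run, GC content.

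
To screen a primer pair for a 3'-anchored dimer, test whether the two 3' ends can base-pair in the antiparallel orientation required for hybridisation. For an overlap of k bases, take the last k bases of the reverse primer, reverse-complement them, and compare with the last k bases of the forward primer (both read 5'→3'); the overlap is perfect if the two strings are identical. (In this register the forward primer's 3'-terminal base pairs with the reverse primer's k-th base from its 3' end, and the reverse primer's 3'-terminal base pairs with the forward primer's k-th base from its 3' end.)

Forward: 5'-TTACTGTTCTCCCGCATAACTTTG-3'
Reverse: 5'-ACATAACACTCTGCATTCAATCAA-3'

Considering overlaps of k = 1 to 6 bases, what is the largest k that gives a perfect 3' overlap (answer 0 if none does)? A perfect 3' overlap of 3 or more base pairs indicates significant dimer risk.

Longest perfect overlap: 3 complementary base pairs; significant dimer risk (threshold 3).

Last 6 bases (5'→3') — forward …ACTTTG, reverse …AATCAA.
Reverse complement of the reverse primer's last 6 bases: TTGATT; its first k bases are the reverse complement of the reverse primer's last k bases, so a perfect k-base overlap needs the forward primer's last k bases to equal them.
Comparing (forward last k vs required): k=1: G vs T ✗; k=2: TG vs TT ✗; k=3: TTG vs TTG ✓; k=4: TTTG vs TTGA ✗; k=5: CTTTG vs TTGAT ✗; k=6: ACTTTG vs TTGATT ✗.
Only k = 3 is perfect, so the longest perfect 3' overlap is 3.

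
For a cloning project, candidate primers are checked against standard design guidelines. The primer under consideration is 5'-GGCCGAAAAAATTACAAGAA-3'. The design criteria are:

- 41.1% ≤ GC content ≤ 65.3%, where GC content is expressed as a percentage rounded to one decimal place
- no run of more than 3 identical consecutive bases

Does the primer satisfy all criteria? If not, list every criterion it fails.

Base counts: A=11, T=2, G=4, C=3 (length 20).
GC content: GC 7/20 = 35.0%, outside 41.1–65.3% ✗
homopolymer run: longest run = 6, exceeds 3 ✗

Fails: GC content, homopolymer run.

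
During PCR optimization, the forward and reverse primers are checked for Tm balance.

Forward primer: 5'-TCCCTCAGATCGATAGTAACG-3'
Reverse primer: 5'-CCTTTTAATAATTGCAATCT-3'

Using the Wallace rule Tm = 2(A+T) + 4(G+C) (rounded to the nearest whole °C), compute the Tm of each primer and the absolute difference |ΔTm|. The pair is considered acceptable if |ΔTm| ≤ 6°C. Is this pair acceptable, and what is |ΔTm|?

Forward: A=6 T=5 G=4 C=6 → Tm = 2·11 + 4·10 = 62°C.
Reverse: A=6 T=9 G=1 C=4 → Tm = 2·15 + 4·5 = 50°C.
|ΔTm| = |62 − 50| = 12°C, > 6°C.

|ΔTm| = 12°C; the pair is not acceptable.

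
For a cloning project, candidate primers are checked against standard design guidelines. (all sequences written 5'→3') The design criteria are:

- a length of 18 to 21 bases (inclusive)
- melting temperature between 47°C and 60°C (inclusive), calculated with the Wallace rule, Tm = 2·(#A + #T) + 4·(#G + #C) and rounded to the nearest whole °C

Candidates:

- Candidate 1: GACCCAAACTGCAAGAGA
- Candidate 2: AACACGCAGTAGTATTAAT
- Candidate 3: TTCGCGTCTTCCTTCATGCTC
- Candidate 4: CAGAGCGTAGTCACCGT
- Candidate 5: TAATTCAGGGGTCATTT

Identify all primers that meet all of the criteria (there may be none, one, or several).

Candidate 1 (18 nt, A=8 T=1 G=4 C=5): length 18 ✓; Tm = 2·9 + 4·9 = 54°C ✓ — passes.
Candidate 2 (19 nt, A=8 T=5 G=3 C=3): length 19 ✓; Tm = 2·13 + 4·6 = 50°C ✓ — passes.
Candidate 3 (21 nt, A=1 T=9 G=3 C=8): length 21 ✓; Tm = 2·10 + 4·11 = 64°C, outside 47–60°C ✗ — fails.
Candidate 4 (17 nt, A=4 T=3 G=5 C=5): length 17, outside 18–21 ✗; Tm = 2·7 + 4·10 = 54°C ✓ — fails.
Candidate 5 (17 nt, A=4 T=7 G=4 C=2): length 17, outside 18–21 ✗; Tm = 2·11 + 4·6 = 46°C, outside 47–60°C ✗ — fails.

Candidate 1 and Candidate 2.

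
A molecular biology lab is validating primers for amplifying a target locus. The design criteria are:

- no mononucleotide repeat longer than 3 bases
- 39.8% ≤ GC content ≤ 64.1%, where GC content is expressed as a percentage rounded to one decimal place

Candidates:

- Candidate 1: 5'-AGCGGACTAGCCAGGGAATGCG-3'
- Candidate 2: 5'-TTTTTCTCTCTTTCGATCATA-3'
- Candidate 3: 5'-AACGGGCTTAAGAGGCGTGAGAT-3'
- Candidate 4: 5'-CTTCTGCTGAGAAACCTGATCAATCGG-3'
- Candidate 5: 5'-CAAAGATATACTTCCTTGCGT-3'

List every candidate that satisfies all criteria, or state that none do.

Candidate 1 (22 nt, A=6 T=2 G=9 C=5): longest run = 3 ✓; GC 14/22 = 63.6% ✓ — passes.
Candidate 2 (21 nt, A=3 T=12 G=1 C=5): longest run = 5, exceeds 3 ✗; GC 6/21 = 28.6%, outside 39.8–64.1% ✗ — fails.
Candidate 3 (23 nt, A=7 T=4 G=9 C=3): longest run = 3 ✓; GC 12/23 = 52.2% ✓ — passes.
Candidate 4 (27 nt, A=7 T=7 G=6 C=7): longest run = 3 ✓; GC 13/27 = 48.1% ✓ — passes.
Candidate 5 (21 nt, A=6 T=7 G=3 C=5): longest run = 3 ✓; GC 8/21 = 38.1%, outside 39.8–64.1% ✗ — fails.

Candidate 1, Candidate 3 and Candidate 4.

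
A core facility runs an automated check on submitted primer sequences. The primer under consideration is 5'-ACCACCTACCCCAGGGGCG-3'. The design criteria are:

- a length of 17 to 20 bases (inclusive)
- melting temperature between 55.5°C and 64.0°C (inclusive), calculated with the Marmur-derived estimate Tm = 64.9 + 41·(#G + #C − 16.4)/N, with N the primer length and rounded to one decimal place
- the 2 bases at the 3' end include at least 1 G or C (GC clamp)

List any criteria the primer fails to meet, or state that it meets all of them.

Meets all criteria.

Base counts: A=4, T=1, G=5, C=9 (length 19).
length: length 19 ✓
Tm: Tm = 64.9 + 41·(14 − 16.4)/19 = 59.7°C ✓
GC clamp: 3' end CG has 2 G/C ✓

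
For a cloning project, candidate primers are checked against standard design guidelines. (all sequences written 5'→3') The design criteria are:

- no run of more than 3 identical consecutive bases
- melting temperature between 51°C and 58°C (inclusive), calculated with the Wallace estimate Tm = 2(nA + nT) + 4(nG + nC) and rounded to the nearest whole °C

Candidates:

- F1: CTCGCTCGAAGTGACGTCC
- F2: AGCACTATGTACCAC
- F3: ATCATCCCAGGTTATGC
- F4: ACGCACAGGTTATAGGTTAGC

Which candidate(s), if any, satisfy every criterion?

F1 (19 nt, A=3 T=4 G=5 C=7): longest run = 2 ✓; Tm = 2·7 + 4·12 = 62°C, outside 51–58°C ✗ — fails.
F2 (15 nt, A=5 T=3 G=2 C=5): longest run = 2 ✓; Tm = 2·8 + 4·7 = 44°C, outside 51–58°C ✗ — fails.
F3 (17 nt, A=4 T=5 G=3 C=5): longest run = 3 ✓; Tm = 2·9 + 4·8 = 50°C, outside 51–58°C ✗ — fails.
F4 (21 nt, A=6 T=5 G=6 C=4): longest run = 2 ✓; Tm = 2·11 + 4·10 = 62°C, outside 51–58°C ✗ — fails.

None of the candidates satisfy all criteria.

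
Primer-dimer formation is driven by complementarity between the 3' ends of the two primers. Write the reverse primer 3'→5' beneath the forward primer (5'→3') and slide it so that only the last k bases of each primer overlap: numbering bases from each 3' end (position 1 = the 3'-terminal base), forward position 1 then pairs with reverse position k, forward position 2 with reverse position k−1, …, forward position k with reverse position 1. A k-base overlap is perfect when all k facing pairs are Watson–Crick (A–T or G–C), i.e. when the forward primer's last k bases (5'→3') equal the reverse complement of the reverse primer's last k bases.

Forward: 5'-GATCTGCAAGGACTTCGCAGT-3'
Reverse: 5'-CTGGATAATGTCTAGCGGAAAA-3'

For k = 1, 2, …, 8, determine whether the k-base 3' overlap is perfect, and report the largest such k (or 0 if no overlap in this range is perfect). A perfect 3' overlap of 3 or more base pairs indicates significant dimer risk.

Last 8 bases (5'→3') — forward …TTCGCAGT, reverse …GCGGAAAA.
Reverse complement of the reverse primer's last 8 bases: TTTTCCGC; its first k bases are the reverse complement of the reverse primer's last k bases, so a perfect k-base overlap needs the forward primer's last k bases to equal them.
Comparing (forward last k vs required): k=1: T vs T ✓; k=2: GT vs TT ✗; k=3: AGT vs TTT ✗; k=4: CAGT vs TTTT ✗; k=5: GCAGT vs TTTTC ✗; k=6: CGCAGT vs TTTTCC ✗; k=7: TCGCAGT vs TTTTCCG ✗; k=8: TTCGCAGT vs TTTTCCGC ✗.
Only k = 1 is perfect, so the longest perfect 3' overlap is 1.

Longest perfect overlap: 1 complementary base pair; below the dimer-risk threshold (threshold 3).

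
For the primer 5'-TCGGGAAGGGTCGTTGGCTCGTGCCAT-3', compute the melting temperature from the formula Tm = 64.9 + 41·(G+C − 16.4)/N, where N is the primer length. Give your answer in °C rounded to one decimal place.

Base counts: A=3, T=7, G=11, C=6; G+C = 17, N = 27.
Tm = 64.9 + 41·(17 − 16.4)/27 = 64.9 + 24.60/27 = 65.8°C.

65.8°C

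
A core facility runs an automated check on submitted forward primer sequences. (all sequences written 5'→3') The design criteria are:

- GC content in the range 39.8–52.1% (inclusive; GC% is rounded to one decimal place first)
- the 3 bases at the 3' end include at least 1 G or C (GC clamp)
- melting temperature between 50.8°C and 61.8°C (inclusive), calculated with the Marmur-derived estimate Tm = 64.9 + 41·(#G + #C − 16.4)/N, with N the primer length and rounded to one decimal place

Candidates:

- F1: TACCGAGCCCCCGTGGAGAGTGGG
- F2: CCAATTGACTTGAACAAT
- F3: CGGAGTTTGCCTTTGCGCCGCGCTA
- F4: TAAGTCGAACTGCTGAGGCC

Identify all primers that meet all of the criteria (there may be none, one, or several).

None of the candidates satisfy all criteria.

F1 (24 nt, A=4 T=3 G=10 C=7): GC 17/24 = 70.8%, outside 39.8–52.1% ✗; 3' end GGG has 3 G/C ✓; Tm = 64.9 + 41·(17 − 16.4)/24 = 65.9°C, outside 50.8–61.8°C ✗ — fails.
F2 (18 nt, A=7 T=5 G=2 C=4): GC 6/18 = 33.3%, outside 39.8–52.1% ✗; 3' end AAT has 0 G/C, need ≥1 ✗; Tm = 64.9 + 41·(6 − 16.4)/18 = 41.2°C, outside 50.8–61.8°C ✗ — fails.
F3 (25 nt, A=2 T=7 G=8 C=8): GC 16/25 = 64.0%, outside 39.8–52.1% ✗; 3' end CTA has 1 G/C ✓; Tm = 64.9 + 41·(16 − 16.4)/25 = 64.2°C, outside 50.8–61.8°C ✗ — fails.
F4 (20 nt, A=5 T=4 G=6 C=5): GC 11/20 = 55.0%, outside 39.8–52.1% ✗; 3' end GCC has 3 G/C ✓; Tm = 64.9 + 41·(11 − 16.4)/20 = 53.8°C ✓ — fails.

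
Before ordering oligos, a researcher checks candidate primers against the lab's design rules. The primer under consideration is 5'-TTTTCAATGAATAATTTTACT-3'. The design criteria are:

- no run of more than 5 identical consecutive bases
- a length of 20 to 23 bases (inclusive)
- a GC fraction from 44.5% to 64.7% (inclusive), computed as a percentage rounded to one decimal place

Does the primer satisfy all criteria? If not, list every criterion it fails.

Fails: GC content.

Base counts: A=7, T=11, G=1, C=2 (length 21).
homopolymer run: longest run = 4 ✓
length: length 21 ✓
GC content: GC 3/21 = 14.3%, outside 44.5–64.7% ✗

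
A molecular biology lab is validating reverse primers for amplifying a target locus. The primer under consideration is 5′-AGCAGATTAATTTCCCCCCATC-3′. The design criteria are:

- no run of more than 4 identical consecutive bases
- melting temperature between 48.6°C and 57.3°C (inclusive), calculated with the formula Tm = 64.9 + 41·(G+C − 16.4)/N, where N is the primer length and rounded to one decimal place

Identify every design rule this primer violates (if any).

Base counts: A=6, T=6, G=2, C=8 (length 22).
homopolymer run: longest run = 6, exceeds 4 ✗
Tm: Tm = 64.9 + 41·(10 − 16.4)/22 = 53.0°C ✓

Fails: homopolymer run.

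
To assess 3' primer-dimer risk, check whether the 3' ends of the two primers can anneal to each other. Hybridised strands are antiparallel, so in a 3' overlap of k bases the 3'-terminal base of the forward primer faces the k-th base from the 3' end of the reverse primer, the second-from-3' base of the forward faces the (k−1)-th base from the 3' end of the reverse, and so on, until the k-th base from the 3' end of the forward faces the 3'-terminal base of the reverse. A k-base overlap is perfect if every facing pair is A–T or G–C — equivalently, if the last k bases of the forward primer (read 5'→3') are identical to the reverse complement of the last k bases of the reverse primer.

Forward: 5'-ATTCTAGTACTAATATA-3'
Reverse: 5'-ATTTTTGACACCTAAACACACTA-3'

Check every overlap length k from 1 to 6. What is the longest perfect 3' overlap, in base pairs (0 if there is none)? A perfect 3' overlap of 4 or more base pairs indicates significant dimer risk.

Longest perfect overlap: 2 complementary base pairs; below the dimer-risk threshold (threshold 4).

Last 6 bases (5'→3') — forward …AATATA, reverse …ACACTA.
Reverse complement of the reverse primer's last 6 bases: TAGTGT; its first k bases are the reverse complement of the reverse primer's last k bases, so a perfect k-base overlap needs the forward primer's last k bases to equal them.
Comparing (forward last k vs required): k=1: A vs T ✗; k=2: TA vs TA ✓; k=3: ATA vs TAG ✗; k=4: TATA vs TAGT ✗; k=5: ATATA vs TAGTG ✗; k=6: AATATA vs TAGTGT ✗.
Only k = 2 is perfect, so the longest perfect 3' overlap is 2.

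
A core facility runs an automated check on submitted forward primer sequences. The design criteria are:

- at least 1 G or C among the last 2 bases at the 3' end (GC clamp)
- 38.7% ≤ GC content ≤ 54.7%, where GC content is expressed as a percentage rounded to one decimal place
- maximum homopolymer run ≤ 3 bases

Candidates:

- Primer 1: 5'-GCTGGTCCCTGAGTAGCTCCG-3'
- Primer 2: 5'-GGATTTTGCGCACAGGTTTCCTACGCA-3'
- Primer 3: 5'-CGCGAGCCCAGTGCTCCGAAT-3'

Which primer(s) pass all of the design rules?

Primer 1 (21 nt, A=2 T=5 G=7 C=7): 3' end CG has 2 G/C ✓; GC 14/21 = 66.7%, outside 38.7–54.7% ✗; longest run = 3 ✓ — fails.
Primer 2 (27 nt, A=5 T=8 G=7 C=7): 3' end CA has 1 G/C ✓; GC 14/27 = 51.9% ✓; longest run = 4, exceeds 3 ✗ — fails.
Primer 3 (21 nt, A=4 T=3 G=6 C=8): 3' end AT has 0 G/C, need ≥1 ✗; GC 14/21 = 66.7%, outside 38.7–54.7% ✗; longest run = 3 ✓ — fails.

None of the candidates satisfy all criteria.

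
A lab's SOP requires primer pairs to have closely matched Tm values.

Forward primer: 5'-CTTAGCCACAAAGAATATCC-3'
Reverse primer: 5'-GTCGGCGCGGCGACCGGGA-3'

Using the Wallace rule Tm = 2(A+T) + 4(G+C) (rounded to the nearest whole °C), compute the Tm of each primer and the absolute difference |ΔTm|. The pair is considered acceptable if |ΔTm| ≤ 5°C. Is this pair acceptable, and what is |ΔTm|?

Forward: A=8 T=4 G=2 C=6 → Tm = 2·12 + 4·8 = 56°C.
Reverse: A=2 T=1 G=10 C=6 → Tm = 2·3 + 4·16 = 70°C.
|ΔTm| = |56 − 70| = 14°C, > 5°C.

|ΔTm| = 14°C; the pair is not acceptable.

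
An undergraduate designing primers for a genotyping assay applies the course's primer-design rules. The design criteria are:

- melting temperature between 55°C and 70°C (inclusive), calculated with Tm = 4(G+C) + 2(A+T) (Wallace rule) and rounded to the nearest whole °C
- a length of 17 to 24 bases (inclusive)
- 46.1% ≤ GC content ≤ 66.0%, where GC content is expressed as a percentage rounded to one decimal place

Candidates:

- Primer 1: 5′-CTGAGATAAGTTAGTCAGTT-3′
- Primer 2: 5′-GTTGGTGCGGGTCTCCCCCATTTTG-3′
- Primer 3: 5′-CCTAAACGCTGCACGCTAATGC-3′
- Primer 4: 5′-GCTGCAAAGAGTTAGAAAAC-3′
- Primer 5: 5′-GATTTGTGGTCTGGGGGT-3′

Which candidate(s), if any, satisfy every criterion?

Primer 3 and Primer 5.

Primer 1 (20 nt, A=6 T=7 G=5 C=2): Tm = 2·13 + 4·7 = 54°C, outside 55–70°C ✗; length 20 ✓; GC 7/20 = 35.0%, outside 46.1–66.0% ✗ — fails.
Primer 2 (25 nt, A=1 T=9 G=8 C=7): Tm = 2·10 + 4·15 = 80°C, outside 55–70°C ✗; length 25, outside 17–24 ✗; GC 15/25 = 60.0% ✓ — fails.
Primer 3 (22 nt, A=6 T=4 G=4 C=8): Tm = 2·10 + 4·12 = 68°C ✓; length 22 ✓; GC 12/22 = 54.5% ✓ — passes.
Primer 4 (20 nt, A=9 T=3 G=5 C=3): Tm = 2·12 + 4·8 = 56°C ✓; length 20 ✓; GC 8/20 = 40.0%, outside 46.1–66.0% ✗ — fails.
Primer 5 (18 nt, A=1 T=7 G=9 C=1): Tm = 2·8 + 4·10 = 56°C ✓; length 18 ✓; GC 10/18 = 55.6% ✓ — passes.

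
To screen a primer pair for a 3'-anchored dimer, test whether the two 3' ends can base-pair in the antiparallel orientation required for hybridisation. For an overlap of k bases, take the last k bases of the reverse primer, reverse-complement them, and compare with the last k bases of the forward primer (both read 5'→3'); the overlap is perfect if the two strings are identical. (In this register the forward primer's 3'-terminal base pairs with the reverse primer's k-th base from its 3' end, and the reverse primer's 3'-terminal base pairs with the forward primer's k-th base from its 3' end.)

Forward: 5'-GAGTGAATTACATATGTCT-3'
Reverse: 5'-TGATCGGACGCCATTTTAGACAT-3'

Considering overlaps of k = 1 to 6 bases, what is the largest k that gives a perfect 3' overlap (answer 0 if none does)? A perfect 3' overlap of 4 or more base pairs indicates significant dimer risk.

Longest perfect overlap: 6 complementary base pairs; significant dimer risk (threshold 4).

Last 6 bases (5'→3') — forward …ATGTCT, reverse …AGACAT.
Reverse complement of the reverse primer's last 6 bases: ATGTCT; its first k bases are the reverse complement of the reverse primer's last k bases, so a perfect k-base overlap needs the forward primer's last k bases to equal them.
Comparing (forward last k vs required): k=1: T vs A ✗; k=2: CT vs AT ✗; k=3: TCT vs ATG ✗; k=4: GTCT vs ATGT ✗; k=5: TGTCT vs ATGTC ✗; k=6: ATGTCT vs ATGTCT ✓.
Only k = 6 is perfect, so the longest perfect 3' overlap is 6.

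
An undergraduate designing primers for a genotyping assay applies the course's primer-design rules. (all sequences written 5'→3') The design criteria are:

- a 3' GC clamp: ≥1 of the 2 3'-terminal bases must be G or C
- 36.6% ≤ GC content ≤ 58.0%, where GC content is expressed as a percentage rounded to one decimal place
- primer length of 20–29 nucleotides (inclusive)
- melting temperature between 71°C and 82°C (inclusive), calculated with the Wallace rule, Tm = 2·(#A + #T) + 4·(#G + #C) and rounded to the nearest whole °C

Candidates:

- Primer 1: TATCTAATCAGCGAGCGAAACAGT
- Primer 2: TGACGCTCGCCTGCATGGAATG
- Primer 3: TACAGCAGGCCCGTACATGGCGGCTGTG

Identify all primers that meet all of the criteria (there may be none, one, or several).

Primer 1 (24 nt, A=9 T=5 G=5 C=5): 3' end GT has 1 G/C ✓; GC 10/24 = 41.7% ✓; length 24 ✓; Tm = 2·14 + 4·10 = 68°C, outside 71–82°C ✗ — fails.
Primer 2 (22 nt, A=4 T=5 G=7 C=6): 3' end TG has 1 G/C ✓; GC 13/22 = 59.1%, outside 36.6–58.0% ✗; length 22 ✓; Tm = 2·9 + 4·13 = 70°C, outside 71–82°C ✗ — fails.
Primer 3 (28 nt, A=5 T=5 G=10 C=8): 3' end TG has 1 G/C ✓; GC 18/28 = 64.3%, outside 36.6–58.0% ✗; length 28 ✓; Tm = 2·10 + 4·18 = 92°C, outside 71–82°C ✗ — fails.

None of the candidates satisfy all criteria.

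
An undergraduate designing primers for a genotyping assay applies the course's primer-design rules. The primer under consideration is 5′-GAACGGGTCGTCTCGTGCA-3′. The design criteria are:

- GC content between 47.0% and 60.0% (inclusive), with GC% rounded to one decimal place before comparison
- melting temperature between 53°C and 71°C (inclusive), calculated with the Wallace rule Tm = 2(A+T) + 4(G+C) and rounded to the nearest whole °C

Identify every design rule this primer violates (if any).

Fails: GC content.

Base counts: A=3, T=4, G=7, C=5 (length 19).
GC content: GC 12/19 = 63.2%, outside 47.0–60.0% ✗
Tm: Tm = 2·7 + 4·12 = 62°C ✓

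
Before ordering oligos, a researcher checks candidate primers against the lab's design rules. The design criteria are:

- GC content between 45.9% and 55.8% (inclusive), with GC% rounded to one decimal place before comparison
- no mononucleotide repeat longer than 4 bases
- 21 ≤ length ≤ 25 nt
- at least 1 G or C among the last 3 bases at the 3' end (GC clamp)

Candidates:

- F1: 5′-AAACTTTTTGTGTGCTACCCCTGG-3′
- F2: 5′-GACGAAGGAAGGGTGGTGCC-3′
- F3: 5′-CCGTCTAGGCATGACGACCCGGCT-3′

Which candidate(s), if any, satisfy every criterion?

F1 (24 nt, A=4 T=9 G=5 C=6): GC 11/24 = 45.8%, outside 45.9–55.8% ✗; longest run = 5, exceeds 4 ✗; length 24 ✓; 3' end TGG has 2 G/C ✓ — fails.
F2 (20 nt, A=5 T=2 G=10 C=3): GC 13/20 = 65.0%, outside 45.9–55.8% ✗; longest run = 3 ✓; length 20, outside 21–25 ✗; 3' end GCC has 3 G/C ✓ — fails.
F3 (24 nt, A=4 T=4 G=7 C=9): GC 16/24 = 66.7%, outside 45.9–55.8% ✗; longest run = 3 ✓; length 24 ✓; 3' end GCT has 2 G/C ✓ — fails.

None of the candidates satisfy all criteria.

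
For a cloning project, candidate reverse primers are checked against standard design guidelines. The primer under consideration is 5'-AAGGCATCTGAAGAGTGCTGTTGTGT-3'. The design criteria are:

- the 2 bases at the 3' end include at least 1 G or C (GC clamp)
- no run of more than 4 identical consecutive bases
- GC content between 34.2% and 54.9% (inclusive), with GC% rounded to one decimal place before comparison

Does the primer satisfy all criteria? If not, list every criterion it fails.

Meets all criteria.

Base counts: A=6, T=8, G=9, C=3 (length 26).
GC clamp: 3' end GT has 1 G/C ✓
homopolymer run: longest run = 2 ✓
GC content: GC 12/26 = 46.2% ✓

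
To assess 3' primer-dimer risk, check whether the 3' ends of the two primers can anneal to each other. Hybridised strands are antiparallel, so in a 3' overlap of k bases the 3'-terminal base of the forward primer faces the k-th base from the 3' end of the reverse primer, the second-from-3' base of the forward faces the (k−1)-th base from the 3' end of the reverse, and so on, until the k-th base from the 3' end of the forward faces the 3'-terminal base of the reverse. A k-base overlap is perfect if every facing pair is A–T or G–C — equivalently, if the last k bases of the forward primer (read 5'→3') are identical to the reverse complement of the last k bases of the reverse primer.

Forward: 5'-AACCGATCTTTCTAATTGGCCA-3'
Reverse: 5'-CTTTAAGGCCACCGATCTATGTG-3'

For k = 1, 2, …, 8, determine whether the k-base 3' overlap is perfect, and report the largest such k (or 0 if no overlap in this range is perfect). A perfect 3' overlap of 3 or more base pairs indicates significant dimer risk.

Last 8 bases (5'→3') — forward …ATTGGCCA, reverse …TCTATGTG.
Reverse complement of the reverse primer's last 8 bases: CACATAGA; its first k bases are the reverse complement of the reverse primer's last k bases, so a perfect k-base overlap needs the forward primer's last k bases to equal them.
Comparing (forward last k vs required): k=1: A vs C ✗; k=2: CA vs CA ✓; k=3: CCA vs CAC ✗; k=4: GCCA vs CACA ✗; k=5: GGCCA vs CACAT ✗; k=6: TGGCCA vs CACATA ✗; k=7: TTGGCCA vs CACATAG ✗; k=8: ATTGGCCA vs CACATAGA ✗.
Only k = 2 is perfect, so the longest perfect 3' overlap is 2.

Longest perfect overlap: 2 complementary base pairs; below the dimer-risk threshold (threshold 3).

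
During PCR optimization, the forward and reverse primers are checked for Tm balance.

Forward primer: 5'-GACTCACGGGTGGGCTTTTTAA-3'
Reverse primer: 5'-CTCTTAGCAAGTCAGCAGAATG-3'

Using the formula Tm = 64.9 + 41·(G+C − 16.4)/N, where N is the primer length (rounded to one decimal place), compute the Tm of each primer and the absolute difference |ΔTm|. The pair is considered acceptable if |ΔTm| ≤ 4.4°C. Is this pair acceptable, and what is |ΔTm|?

Forward: G+C = 11, N = 22 → Tm = 64.9 + 41·(11 − 16.4)/22 = 54.8°C.
Reverse: G+C = 10, N = 22 → Tm = 64.9 + 41·(10 − 16.4)/22 = 53.0°C.
|ΔTm| = |54.8 − 53.0| = 1.8°C, ≤ 4.4°C.

|ΔTm| = 1.8°C; the pair is acceptable.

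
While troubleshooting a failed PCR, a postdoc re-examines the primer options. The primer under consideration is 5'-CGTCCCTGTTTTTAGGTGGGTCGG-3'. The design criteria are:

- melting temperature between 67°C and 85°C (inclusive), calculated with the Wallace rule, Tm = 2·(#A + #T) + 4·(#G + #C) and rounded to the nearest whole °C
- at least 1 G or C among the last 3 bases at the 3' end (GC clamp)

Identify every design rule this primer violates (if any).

Meets all criteria.

Base counts: A=1, T=9, G=9, C=5 (length 24).
Tm: Tm = 2·10 + 4·14 = 76°C ✓
GC clamp: 3' end CGG has 3 G/C ✓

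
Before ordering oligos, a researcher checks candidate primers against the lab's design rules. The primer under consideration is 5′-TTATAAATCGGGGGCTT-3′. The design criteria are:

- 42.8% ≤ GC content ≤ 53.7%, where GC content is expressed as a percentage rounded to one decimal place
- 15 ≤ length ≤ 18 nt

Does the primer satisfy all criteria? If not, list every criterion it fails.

Base counts: A=4, T=6, G=5, C=2 (length 17).
GC content: GC 7/17 = 41.2%, outside 42.8–53.7% ✗
length: length 17 ✓

Fails: GC content.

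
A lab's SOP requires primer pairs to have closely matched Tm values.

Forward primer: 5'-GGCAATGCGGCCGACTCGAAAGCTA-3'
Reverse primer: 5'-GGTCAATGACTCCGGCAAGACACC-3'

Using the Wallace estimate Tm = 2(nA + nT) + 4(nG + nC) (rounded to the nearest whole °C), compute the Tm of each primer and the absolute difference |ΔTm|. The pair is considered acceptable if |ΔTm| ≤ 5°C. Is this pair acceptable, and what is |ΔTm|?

Forward: A=7 T=3 G=8 C=7 → Tm = 2·10 + 4·15 = 80°C.
Reverse: A=7 T=3 G=6 C=8 → Tm = 2·10 + 4·14 = 76°C.
|ΔTm| = |80 − 76| = 4°C, ≤ 5°C.

|ΔTm| = 4°C; the pair is acceptable.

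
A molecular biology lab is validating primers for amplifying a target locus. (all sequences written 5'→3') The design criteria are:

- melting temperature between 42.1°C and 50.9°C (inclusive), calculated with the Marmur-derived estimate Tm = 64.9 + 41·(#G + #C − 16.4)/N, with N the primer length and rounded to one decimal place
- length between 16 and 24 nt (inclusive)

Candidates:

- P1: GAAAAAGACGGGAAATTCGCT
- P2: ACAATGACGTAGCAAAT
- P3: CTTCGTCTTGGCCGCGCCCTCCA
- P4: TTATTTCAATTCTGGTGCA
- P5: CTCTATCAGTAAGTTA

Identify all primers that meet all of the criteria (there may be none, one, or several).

P1 and P4.

P1 (21 nt, A=9 T=3 G=6 C=3): Tm = 64.9 + 41·(9 − 16.4)/21 = 50.5°C ✓; length 21 ✓ — passes.
P2 (17 nt, A=8 T=3 G=3 C=3): Tm = 64.9 + 41·(6 − 16.4)/17 = 39.8°C, outside 42.1–50.9°C ✗; length 17 ✓ — fails.
P3 (23 nt, A=1 T=6 G=5 C=11): Tm = 64.9 + 41·(16 − 16.4)/23 = 64.2°C, outside 42.1–50.9°C ✗; length 23 ✓ — fails.
P4 (19 nt, A=4 T=9 G=3 C=3): Tm = 64.9 + 41·(6 − 16.4)/19 = 42.5°C ✓; length 19 ✓ — passes.
P5 (16 nt, A=5 T=6 G=2 C=3): Tm = 64.9 + 41·(5 − 16.4)/16 = 35.7°C, outside 42.1–50.9°C ✗; length 16 ✓ — fails.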